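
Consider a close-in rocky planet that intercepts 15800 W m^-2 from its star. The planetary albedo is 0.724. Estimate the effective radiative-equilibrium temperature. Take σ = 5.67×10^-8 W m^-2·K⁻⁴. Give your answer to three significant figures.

The planet absorbs (1−α)S over its disc πR² and re-emits over 4πR², so the mean absorbed flux is (1−0.724)·15800/4 = 1090 W m^-2.
Balancing against σT⁴: T = (1090/5.67×10⁻⁸)^(1/4) = 372.4 K.

372 kelvin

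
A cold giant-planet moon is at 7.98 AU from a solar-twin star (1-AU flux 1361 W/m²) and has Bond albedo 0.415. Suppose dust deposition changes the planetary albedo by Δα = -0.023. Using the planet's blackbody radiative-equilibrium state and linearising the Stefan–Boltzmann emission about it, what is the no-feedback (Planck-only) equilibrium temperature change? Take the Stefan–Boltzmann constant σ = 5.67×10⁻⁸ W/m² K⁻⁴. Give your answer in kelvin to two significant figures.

0.85 K

Irradiance scales as 1/d², so S = 1361 W/m² × (1/7.98)² = 21.37 W/m².
Unperturbed T_e = [21.37·(1−0.415)/(4σ)]^¼ = 86.17 K.
The change in absorbed flux is Δ[S(1−α)/4] = −SΔα/4 = 0.1229 W/m².
Planck response: λ_P = 4σT_e³ = 4·5.67×10⁻⁸·(86.17)³ = 0.1451 W/m²/K.
So ΔT₀ = 0.1229/0.1451 = 0.847 K.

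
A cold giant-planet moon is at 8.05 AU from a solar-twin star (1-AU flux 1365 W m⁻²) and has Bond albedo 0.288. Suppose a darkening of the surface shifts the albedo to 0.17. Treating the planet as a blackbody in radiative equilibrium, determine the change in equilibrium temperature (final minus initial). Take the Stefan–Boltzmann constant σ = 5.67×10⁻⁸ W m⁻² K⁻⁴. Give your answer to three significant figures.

By the inverse-square law, S = 1365/8.05² = 21.06 W m⁻².
Before: T₁ = [21.06·0.712/(4σ)]^(1/4) = 90.18 K.
Final:   T₂ = [S(1−0.17)/(4σ)]^(1/4) = 93.70 K.
Change: 93.70 − 90.18 = 3.524 K.

3.52 K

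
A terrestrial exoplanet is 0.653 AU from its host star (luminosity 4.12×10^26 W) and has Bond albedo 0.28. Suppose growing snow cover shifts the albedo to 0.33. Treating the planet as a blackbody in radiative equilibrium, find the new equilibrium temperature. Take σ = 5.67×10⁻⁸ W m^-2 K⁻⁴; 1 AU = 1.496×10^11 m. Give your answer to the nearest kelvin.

317 K

Orbital distance: d = 0.653 AU = 9.769×10^10 m.
S = L/(4πd²) = 3436 W m^-2.
With the new albedo, S(1−α₂)/4 = 575.5 W m^-2, so T₂ = 317.4 K.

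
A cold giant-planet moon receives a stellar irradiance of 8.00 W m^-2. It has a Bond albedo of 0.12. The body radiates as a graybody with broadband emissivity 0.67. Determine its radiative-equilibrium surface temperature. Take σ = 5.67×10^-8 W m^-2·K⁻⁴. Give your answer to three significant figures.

82.5 K

Averaging over the sphere, the absorbed flux is S(1−α)/4 = 1.760 W m^-2.
Radiative balance εσT⁴ = 1.760 gives T = [1.760/(0.67·σ)]^(1/4) = 82.50 K.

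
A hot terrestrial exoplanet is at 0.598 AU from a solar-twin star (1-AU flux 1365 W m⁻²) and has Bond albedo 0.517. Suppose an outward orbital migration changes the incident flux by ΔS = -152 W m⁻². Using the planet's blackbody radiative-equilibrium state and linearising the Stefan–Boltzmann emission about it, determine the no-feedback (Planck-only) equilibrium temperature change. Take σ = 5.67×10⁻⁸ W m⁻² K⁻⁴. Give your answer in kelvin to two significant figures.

Irradiance scales as 1/d², so S = 1365 W m⁻² × (1/0.598)² = 3817 W m⁻².
The baseline emission temperature is T_e = 300.3 K.
ΔF = Δ[S(1−α)]/4 = (1−0.517)·-152/4 = -18.35 W m⁻².
Linearising σT⁴ gives d(σT⁴)/dT = 4σT_e³ = 6.140 W m⁻² per K.
ΔT₀ = ΔF/λ_P = -18.35/6.140 = -2.99 K.

-3.0 K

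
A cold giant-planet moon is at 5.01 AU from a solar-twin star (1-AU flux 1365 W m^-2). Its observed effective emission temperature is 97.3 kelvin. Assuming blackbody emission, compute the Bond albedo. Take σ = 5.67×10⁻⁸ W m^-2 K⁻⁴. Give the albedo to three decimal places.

0.626

By the inverse-square law, S = 1365/5.01² = 54.38 W m^-2.
From σT⁴ = S(1−α)/4 we invert for α: 1−α = 4σT⁴/S.
σT⁴ = 5.082 W m^-2, so 4σT⁴ = 20.33 W m^-2.
Hence α = 1 − 20.33/54.38 = 0.6262.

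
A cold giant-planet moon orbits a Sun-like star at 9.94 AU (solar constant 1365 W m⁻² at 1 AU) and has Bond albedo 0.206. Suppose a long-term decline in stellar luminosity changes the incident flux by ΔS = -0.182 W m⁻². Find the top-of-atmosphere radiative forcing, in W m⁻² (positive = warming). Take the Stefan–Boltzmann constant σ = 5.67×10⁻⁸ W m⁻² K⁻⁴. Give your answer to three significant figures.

Irradiance scales as 1/d², so S = 1365 W m⁻² × (1/9.94)² = 13.82 W m⁻².
TOA radiative forcing: ΔF = (1−α)ΔS/4 = 0.794·(-0.182)/4 = -0.03613 W m⁻².

-0.0361 W m⁻²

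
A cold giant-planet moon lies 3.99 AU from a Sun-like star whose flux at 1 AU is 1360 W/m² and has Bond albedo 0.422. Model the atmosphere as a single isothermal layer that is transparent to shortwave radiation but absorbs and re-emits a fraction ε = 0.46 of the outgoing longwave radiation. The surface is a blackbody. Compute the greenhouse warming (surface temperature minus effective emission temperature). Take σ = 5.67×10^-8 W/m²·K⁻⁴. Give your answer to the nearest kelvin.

8 kelvin

Flux at the orbit: S = 1360/(3.99)² = 85.43 W/m².
At the top of the atmosphere, σT_e⁴ = S(1−α)/4 = 12.34 W/m², giving T_e = 121.5 K.
For a single slab of emissivity ε, T_s⁴ = 2T_e⁴/(2−ε); thus T_s = 121.5·(1.299)^(1/4) = 129.7 K.
T_s − T_e = 129.7 − 121.5 = 8.202 K.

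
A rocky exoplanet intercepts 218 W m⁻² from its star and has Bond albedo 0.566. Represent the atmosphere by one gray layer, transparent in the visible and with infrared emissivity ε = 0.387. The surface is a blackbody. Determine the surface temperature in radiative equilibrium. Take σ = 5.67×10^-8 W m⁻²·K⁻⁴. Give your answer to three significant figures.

At the top of the atmosphere, σT_e⁴ = S(1−α)/4 = 23.65 W m⁻², giving T_e = 142.9 K.
For a single slab of emissivity ε, T_s⁴ = 2T_e⁴/(2−ε); thus T_s = 142.9·(1.24)^(1/4) = 150.8 K.

151 K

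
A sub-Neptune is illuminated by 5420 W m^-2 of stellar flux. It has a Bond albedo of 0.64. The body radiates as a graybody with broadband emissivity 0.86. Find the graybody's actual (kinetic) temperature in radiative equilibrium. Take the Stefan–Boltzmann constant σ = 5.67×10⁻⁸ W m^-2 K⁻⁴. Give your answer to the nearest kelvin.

Averaging over the sphere, the absorbed flux is S(1−α)/4 = 487.8 W m^-2.
Radiative balance εσT⁴ = 487.8 gives T = [487.8/(0.86·σ)]^(1/4) = 316.3 K.

316 K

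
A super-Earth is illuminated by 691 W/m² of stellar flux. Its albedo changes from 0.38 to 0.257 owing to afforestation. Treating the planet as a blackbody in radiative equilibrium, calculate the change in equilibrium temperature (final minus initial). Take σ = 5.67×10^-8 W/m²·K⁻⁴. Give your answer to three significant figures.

9.65 K

Initial: T₁ = [S(1−0.38)/(4σ)]^(1/4) = 208.5 K.
With α = 0.257, T₂ = 218.1 K.
ΔT = T₂ − T₁ = 9.649 K.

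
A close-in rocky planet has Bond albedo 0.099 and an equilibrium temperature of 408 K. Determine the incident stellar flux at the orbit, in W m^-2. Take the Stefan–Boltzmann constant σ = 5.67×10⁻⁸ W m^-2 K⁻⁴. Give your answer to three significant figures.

6980 W m^-2

From S(1−α)/4 = σT⁴: S = 4σT⁴/(1−α).
The emitted flux is σT⁴ = 1571 W m^-2.
S = 4·1571/0.901 = 6975 W m^-2.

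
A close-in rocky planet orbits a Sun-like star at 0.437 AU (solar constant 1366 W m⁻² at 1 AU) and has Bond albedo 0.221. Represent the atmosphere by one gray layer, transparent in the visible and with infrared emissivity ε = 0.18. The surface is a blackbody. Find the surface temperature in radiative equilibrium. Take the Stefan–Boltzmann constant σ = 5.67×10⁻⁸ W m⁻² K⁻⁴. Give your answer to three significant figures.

405 K

Flux at the orbit: S = 1366/(0.437)² = 7153 W m⁻².
At the top of the atmosphere, σT_e⁴ = S(1−α)/4 = 1393 W m⁻², giving T_e = 395.9 K.
For a single slab of emissivity ε, T_s⁴ = 2T_e⁴/(2−ε); thus T_s = 395.9·(1.099)^(1/4) = 405.4 K.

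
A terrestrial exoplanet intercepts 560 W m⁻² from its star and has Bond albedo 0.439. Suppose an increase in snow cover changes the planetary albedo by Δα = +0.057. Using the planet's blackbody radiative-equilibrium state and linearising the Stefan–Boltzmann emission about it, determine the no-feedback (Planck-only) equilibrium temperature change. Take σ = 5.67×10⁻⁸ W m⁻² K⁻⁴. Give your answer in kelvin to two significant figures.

Unperturbed T_e = [560.0·(1−0.439)/(4σ)]^¼ = 192.9 K.
The change in absorbed flux is Δ[S(1−α)/4] = −SΔα/4 = -7.980 W m⁻².
Linearising σT⁴ gives d(σT⁴)/dT = 4σT_e³ = 1.628 W m⁻² per K.
So ΔT₀ = -7.980/1.628 = -4.90 K.

-4.9 K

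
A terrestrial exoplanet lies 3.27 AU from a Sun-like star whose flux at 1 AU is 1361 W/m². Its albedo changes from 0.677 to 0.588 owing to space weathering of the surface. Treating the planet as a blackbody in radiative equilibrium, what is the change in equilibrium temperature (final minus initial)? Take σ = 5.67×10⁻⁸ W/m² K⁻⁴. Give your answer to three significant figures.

7.28 kelvin

Flux at the orbit: S = 1361/(3.27)² = 127.3 W/m².
With α = 0.677, T₁ = 116.0 K.
Final:   T₂ = [S(1−0.588)/(4σ)]^(1/4) = 123.3 K.
Change: 123.3 − 116.0 = 7.279 K.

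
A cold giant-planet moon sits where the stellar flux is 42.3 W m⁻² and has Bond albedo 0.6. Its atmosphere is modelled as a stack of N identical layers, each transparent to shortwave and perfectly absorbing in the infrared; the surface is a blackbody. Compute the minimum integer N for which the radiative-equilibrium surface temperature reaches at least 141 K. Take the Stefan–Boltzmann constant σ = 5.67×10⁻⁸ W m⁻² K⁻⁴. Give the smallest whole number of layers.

Top-of-atmosphere balance: σT_e⁴ = S(1−α)/4 = 4.230 W m⁻² → T_e = 92.94 K.
T_s = (N+1)^(1/4)·T_e ≥ 141 K requires N+1 ≥ (T_s/T_e)⁴ = (141/92.94)⁴ = 5.298.
The minimum whole number is N = 5.

5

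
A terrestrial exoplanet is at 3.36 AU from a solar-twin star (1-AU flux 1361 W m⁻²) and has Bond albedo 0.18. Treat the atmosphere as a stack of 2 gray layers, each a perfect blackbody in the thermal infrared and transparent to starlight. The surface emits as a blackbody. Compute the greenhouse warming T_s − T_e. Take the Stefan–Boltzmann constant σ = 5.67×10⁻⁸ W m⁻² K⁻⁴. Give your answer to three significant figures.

45.7 K

Flux at the orbit: S = 1361/(3.36)² = 120.6 W m⁻².
OLR = S(1−α)/4 = 24.71 W m⁻²; the top layer radiates at T_e = 144.5 K.
T_s = (N+1)^(1/4)·T_e = 190.2 K.
So the greenhouse effect raises the surface by 190.2 − 144.5 = 45.67 K.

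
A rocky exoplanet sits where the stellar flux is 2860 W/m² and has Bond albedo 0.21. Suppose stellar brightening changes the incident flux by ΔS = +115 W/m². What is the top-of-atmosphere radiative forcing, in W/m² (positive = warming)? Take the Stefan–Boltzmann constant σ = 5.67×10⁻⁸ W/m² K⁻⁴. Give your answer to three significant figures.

22.7 W/m²

ΔF = Δ[S(1−α)]/4 = (1−0.21)·+115/4 = 22.71 W/m².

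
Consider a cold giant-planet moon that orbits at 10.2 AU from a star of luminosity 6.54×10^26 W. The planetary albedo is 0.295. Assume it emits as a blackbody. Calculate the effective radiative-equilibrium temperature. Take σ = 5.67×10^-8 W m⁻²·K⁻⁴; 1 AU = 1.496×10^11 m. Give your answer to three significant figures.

Orbital distance: d = 10.2 AU = 1.526×10^12 m.
Flux at the orbit: S = L/(4πd²) = 6.54×10^26/(4π·(1.53×10^12)²) = 22.35 W m⁻².
Averaging over the sphere, the absorbed flux is S(1−α)/4 = 3.939 W m⁻².
Set σT⁴ = 3.939 → T = (3.939/σ)^(1/4) = 91.30 K.

91.3 kelvin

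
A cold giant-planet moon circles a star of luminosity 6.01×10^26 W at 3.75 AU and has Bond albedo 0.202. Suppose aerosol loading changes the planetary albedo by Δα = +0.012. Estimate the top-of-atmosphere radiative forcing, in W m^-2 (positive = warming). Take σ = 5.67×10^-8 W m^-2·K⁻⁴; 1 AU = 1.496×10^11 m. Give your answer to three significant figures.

-0.456 W m^-2

d = 3.75 × 1.496×10^11 m = 5.610×10^11 m.
Flux at the orbit: S = L/(4πd²) = 6.01×10^26/(4π·(5.61×10^11)²) = 152.0 W m^-2.
ΔF = −(S/4)Δα = −(152.0/4)×(+0.012) = -0.4559 W m^-2.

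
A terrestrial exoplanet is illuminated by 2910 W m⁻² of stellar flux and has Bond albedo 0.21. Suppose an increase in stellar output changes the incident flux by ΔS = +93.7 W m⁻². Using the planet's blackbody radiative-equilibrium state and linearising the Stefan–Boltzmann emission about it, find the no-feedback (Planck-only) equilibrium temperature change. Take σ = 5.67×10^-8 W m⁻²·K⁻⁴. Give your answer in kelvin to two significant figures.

The baseline emission temperature is T_e = 317.3 K.
Only a fraction (1−α) is absorbed and it's spread over 4πR², so ΔF = (1−α)ΔS/4 = 18.51 W m⁻².
The Planck feedback parameter is 4σT_e³ = 7.245 W m⁻²/K.
So ΔT₀ = 18.51/7.245 = 2.55 K.

2.6 K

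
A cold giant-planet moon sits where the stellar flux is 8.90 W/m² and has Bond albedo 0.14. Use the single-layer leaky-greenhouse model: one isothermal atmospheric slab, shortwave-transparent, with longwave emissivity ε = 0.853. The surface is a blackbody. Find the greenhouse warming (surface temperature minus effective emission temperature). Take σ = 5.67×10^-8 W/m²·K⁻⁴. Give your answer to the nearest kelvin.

The planet radiates to space at T_e = [S(1−α)/(4σ)]^(1/4) = 76.22 K.
Surface balance with a leaky layer gives σT_s⁴ = σT_e⁴·2/(2−ε), so T_s = T_e·[2/(2−0.853)]^(1/4) = 87.58 K.
The atmosphere warms the surface by 11.37 K.

11 kelvin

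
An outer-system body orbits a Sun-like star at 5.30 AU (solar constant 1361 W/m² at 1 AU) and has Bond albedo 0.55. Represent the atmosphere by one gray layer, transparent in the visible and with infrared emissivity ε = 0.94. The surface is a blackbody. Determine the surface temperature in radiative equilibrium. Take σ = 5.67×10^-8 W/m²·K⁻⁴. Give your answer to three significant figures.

116 kelvin

By the inverse-square law, S = 1361/5.30² = 48.45 W/m².
The planet radiates to space at T_e = [S(1−α)/(4σ)]^(1/4) = 99.02 K.
The surface balance (absorbed SW + ε·downward IR = σT_s⁴) with T_a⁴ = T_s⁴/2 reduces to T_s = T_e·[2/(2−ε)]^¼ = 116.1 K.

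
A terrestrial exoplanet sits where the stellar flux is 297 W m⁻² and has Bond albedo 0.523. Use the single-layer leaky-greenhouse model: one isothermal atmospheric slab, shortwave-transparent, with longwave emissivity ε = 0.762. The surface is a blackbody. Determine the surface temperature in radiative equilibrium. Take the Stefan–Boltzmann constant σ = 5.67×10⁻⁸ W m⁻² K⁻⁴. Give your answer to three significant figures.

178 kelvin

The planet radiates to space at T_e = [S(1−α)/(4σ)]^(1/4) = 158.1 K.
The surface balance (absorbed SW + ε·downward IR = σT_s⁴) with T_a⁴ = T_s⁴/2 reduces to T_s = T_e·[2/(2−ε)]^¼ = 178.2 K.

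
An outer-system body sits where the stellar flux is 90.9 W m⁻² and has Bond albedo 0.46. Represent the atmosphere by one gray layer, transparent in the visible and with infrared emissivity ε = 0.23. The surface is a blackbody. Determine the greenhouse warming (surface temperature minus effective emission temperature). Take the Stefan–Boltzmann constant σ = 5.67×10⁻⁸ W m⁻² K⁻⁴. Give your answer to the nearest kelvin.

4 kelvin

At the top of the atmosphere, σT_e⁴ = S(1−α)/4 = 12.27 W m⁻², giving T_e = 121.3 K.
The surface balance (absorbed SW + ε·downward IR = σT_s⁴) with T_a⁴ = T_s⁴/2 reduces to T_s = T_e·[2/(2−ε)]^¼ = 125.1 K.
T_s − T_e = 125.1 − 121.3 = 3.762 K.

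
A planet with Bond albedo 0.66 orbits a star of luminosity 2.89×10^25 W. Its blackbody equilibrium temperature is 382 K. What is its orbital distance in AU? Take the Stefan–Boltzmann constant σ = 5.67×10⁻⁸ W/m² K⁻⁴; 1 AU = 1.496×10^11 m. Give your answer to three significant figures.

0.0851 AU

Energy balance gives S = 4σT⁴/(1−α) = 14200 W/m².
Then d = [L/(4πS)]^(1/2) = 1.272×10^10 m, i.e. 0.08506 AU.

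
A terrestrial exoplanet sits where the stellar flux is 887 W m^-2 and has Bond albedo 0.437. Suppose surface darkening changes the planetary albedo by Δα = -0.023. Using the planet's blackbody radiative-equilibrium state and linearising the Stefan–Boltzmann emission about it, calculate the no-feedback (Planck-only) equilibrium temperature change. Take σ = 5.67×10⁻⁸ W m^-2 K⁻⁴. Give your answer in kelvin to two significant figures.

Reference equilibrium: T_e = [S(1−α)/(4σ)]^(1/4) = 216.6 K.
ΔF = −(S/4)Δα = −(887.0/4)×(-0.023) = 5.100 W m^-2.
Linearising σT⁴ gives d(σT⁴)/dT = 4σT_e³ = 2.305 W m^-2 per K.
Hence the no-feedback warming is ΔF/(4σT_e³) = 2.21 K.

2.2 kelvin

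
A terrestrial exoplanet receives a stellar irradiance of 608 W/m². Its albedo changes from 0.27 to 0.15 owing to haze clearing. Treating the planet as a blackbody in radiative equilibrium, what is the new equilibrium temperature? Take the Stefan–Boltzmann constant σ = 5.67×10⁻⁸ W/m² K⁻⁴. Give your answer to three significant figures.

218 K

New equilibrium: T₂ = [(1−0.15)·608.0/(4σ)]^(1/4) = 218.5 K.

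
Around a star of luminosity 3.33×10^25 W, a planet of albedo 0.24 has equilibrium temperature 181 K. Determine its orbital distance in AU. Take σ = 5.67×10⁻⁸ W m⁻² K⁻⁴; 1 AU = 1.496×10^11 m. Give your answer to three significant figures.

0.608 AU

Energy balance gives S = 4σT⁴/(1−α) = 320.3 W m⁻².
S = L/(4πd²) → d = √(L/4πS) = √(3.33×10^25/(4π·320.3)) = 9.096×10^10 m = 0.6080 AU.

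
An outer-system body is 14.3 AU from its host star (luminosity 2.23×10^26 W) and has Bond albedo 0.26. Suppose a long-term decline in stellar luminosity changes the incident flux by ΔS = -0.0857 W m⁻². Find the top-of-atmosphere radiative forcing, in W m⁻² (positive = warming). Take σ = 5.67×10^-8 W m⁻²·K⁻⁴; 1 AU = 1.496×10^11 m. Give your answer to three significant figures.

-0.0159 W m⁻²

Orbital distance: d = 14.3 AU = 2.139×10^12 m.
S = L/(4πd²) = 3.878 W m⁻².
Only a fraction (1−α) is absorbed and it's spread over 4πR², so ΔF = (1−α)ΔS/4 = -0.01585 W m⁻².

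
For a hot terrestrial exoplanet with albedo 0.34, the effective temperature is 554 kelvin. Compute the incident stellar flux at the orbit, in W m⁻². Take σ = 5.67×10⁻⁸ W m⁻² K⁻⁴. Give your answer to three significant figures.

From S(1−α)/4 = σT⁴: S = 4σT⁴/(1−α).
The emitted flux is σT⁴ = 5341 W m⁻².
So S = 4×5341/(1−0.34) = 32370 W m⁻².

32400 W m⁻²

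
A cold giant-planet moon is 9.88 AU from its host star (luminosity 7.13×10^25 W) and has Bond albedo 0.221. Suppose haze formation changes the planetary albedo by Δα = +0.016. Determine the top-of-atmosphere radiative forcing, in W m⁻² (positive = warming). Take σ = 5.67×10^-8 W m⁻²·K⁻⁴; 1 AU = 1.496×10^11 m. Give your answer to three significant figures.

Orbital distance: d = 9.88 AU = 1.478×10^12 m.
S = L/(4πd²) = 2.597 W m⁻².
The change in absorbed flux is Δ[S(1−α)/4] = −SΔα/4 = -0.01039 W m⁻².

-0.0104 W m⁻²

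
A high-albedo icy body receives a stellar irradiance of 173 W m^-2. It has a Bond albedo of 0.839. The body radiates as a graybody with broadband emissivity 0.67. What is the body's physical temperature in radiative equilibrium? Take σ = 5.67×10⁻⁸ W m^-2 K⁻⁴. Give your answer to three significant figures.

The planet absorbs (1−α)S over its disc πR² and re-emits over 4πR², so the mean absorbed flux is (1−0.839)·173.0/4 = 6.963 W m^-2.
Radiative balance εσT⁴ = 6.963 gives T = [6.963/(0.67·σ)]^(1/4) = 116.4 K.

116 K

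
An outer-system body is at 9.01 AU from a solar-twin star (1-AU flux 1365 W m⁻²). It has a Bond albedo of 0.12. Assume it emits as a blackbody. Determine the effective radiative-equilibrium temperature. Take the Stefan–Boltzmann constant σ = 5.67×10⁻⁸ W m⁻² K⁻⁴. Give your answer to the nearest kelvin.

90 K

Irradiance scales as 1/d², so S = 1365 W m⁻² × (1/9.01)² = 16.81 W m⁻².
The planet absorbs (1−α)S over its disc πR² and re-emits over 4πR², so the mean absorbed flux is (1−0.12)·16.81/4 = 3.699 W m⁻².
In equilibrium σT⁴ equals this, so T = 89.87 K.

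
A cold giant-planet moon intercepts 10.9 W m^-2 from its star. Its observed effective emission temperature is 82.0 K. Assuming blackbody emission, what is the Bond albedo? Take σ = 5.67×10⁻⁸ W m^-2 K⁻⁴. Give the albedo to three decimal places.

0.059

From σT⁴ = S(1−α)/4 we invert for α: 1−α = 4σT⁴/S.
4σT⁴ = 4·5.67×10⁻⁸·(82.0)⁴ = 10.25 W m^-2.
1−α = 10.25/10.90 = 0.9407, so α = 0.0593.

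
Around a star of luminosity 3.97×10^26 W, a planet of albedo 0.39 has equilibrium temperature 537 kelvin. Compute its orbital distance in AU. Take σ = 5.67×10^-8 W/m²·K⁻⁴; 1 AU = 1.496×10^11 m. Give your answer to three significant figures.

Energy balance gives S = 4σT⁴/(1−α) = 30920 W/m².
From L = 4πd²S, d = √(3.97×10^26/(4π·30920)) = 3.197×10^10 m = 0.2137 AU.

0.214 AU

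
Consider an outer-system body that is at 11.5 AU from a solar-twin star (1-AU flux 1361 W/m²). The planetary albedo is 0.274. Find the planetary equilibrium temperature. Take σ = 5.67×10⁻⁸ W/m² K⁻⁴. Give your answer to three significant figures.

Flux at the orbit: S = 1361/(11.5)² = 10.29 W/m².
Averaging over the sphere, the absorbed flux is S(1−α)/4 = 1.868 W/m².
Set σT⁴ = 1.868 → T = (1.868/σ)^(1/4) = 75.76 K.

75.8 K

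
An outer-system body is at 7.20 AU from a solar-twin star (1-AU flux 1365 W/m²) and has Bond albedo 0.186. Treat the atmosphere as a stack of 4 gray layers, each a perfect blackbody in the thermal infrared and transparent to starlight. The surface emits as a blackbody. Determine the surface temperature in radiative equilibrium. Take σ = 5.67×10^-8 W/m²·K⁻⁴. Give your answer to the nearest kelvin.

147 kelvin

By the inverse-square law, S = 1365/7.20² = 26.33 W/m².
OLR = S(1−α)/4 = 5.358 W/m²; the top layer radiates at T_e = 98.60 K.
With N = 4 opaque layers, T_s = (N+1)^(1/4)·T_e = 5^(1/4)·98.60 = 147.4 K.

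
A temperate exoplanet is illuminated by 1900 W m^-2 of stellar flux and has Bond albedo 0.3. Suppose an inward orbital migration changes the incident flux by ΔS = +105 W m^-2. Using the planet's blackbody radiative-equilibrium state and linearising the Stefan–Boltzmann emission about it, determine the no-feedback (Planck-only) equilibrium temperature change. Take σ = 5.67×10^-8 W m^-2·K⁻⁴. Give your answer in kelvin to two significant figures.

3.8 K

The baseline emission temperature is T_e = 276.7 K.
TOA radiative forcing: ΔF = (1−α)ΔS/4 = 0.7·(+105)/4 = 18.38 W m^-2.
Linearising σT⁴ gives d(σT⁴)/dT = 4σT_e³ = 4.806 W m^-2 per K.
ΔT₀ = ΔF/λ_P = 18.38/4.806 = 3.82 K.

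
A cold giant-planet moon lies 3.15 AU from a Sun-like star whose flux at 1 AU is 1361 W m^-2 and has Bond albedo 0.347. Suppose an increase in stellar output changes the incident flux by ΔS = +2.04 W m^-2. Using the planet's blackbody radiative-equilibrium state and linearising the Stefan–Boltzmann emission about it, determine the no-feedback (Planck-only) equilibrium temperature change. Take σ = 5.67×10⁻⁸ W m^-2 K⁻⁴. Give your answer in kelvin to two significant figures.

Irradiance scales as 1/d², so S = 1361 W m^-2 × (1/3.15)² = 137.2 W m^-2.
Reference equilibrium: T_e = [S(1−α)/(4σ)]^(1/4) = 141.0 K.
Only a fraction (1−α) is absorbed and it's spread over 4πR², so ΔF = (1−α)ΔS/4 = 0.3330 W m^-2.
Planck response: λ_P = 4σT_e³ = 4·5.67×10⁻⁸·(141.0)³ = 0.6354 W m^-2/K.
ΔT₀ = ΔF/λ_P = 0.3330/0.6354 = 0.524 K.

0.52 K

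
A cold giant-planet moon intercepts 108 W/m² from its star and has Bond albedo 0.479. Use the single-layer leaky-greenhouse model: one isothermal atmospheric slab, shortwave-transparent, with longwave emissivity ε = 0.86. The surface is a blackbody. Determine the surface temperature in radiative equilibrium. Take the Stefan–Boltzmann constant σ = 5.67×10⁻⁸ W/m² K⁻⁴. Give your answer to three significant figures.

The planet radiates to space at T_e = [S(1−α)/(4σ)]^(1/4) = 125.5 K.
The surface balance (absorbed SW + ε·downward IR = σT_s⁴) with T_a⁴ = T_s⁴/2 reduces to T_s = T_e·[2/(2−ε)]^¼ = 144.4 K.

144 K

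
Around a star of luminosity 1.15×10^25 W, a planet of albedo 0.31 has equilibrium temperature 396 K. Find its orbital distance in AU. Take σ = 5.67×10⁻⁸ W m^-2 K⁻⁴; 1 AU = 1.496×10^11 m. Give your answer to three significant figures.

Energy balance gives S = 4σT⁴/(1−α) = 8083 W m^-2.
Then d = [L/(4πS)]^(1/2) = 1.064×10^10 m, i.e. 0.07113 AU.

0.0711 AU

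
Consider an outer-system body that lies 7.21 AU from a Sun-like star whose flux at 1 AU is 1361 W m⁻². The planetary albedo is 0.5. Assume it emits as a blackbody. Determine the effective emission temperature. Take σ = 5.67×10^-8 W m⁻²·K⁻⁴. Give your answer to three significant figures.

87.2 kelvin

Irradiance scales as 1/d², so S = 1361 W m⁻² × (1/7.21)² = 26.18 W m⁻².
Absorbed flux (global mean): S(1−α)/4 = 26.18·0.5/4 = 3.273 W m⁻².
In equilibrium σT⁴ equals this, so T = 87.16 K.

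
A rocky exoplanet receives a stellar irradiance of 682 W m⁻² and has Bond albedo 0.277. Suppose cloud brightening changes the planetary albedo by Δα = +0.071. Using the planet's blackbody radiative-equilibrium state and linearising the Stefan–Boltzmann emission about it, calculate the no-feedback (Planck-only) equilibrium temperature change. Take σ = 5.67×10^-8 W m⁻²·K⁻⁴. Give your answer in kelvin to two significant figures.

The baseline emission temperature is T_e = 215.9 K.
The change in absorbed flux is Δ[S(1−α)/4] = −SΔα/4 = -12.11 W m⁻².
Planck response: λ_P = 4σT_e³ = 4·5.67×10⁻⁸·(215.9)³ = 2.284 W m⁻²/K.
ΔT₀ = ΔF/λ_P = -12.11/2.284 = -5.30 K.

-5.3 kelvin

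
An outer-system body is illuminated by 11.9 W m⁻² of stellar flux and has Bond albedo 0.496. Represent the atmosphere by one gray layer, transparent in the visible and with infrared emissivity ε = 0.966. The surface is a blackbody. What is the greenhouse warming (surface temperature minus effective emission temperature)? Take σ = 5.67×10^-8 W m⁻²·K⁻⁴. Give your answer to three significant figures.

The planet radiates to space at T_e = [S(1−α)/(4σ)]^(1/4) = 71.71 K.
For a single slab of emissivity ε, T_s⁴ = 2T_e⁴/(2−ε); thus T_s = 71.71·(1.934)^(1/4) = 84.57 K.
Greenhouse warming: T_s − T_e = 12.86 K.

12.9 K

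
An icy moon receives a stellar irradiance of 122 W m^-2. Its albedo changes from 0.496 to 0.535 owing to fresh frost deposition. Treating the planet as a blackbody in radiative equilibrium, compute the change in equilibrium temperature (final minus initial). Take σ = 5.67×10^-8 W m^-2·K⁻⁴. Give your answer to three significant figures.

With α = 0.496, T₁ = 128.3 K.
With α = 0.535, T₂ = 125.8 K.
Change: 125.8 − 128.3 = -2.558 K.

-2.56 kelvin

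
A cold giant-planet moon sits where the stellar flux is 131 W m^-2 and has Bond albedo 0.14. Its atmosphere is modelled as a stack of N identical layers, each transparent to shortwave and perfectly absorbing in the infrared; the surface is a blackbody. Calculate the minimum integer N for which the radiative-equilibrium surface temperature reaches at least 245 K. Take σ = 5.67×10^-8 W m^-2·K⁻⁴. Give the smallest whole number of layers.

OLR = S(1−α)/4 = 28.16 W m^-2; the top layer radiates at T_e = 149.3 K.
T_s = (N+1)^(1/4)·T_e ≥ 245 K requires N+1 ≥ (T_s/T_e)⁴ = (245/149.3)⁴ = 7.253.
The minimum whole number is N = 7.

7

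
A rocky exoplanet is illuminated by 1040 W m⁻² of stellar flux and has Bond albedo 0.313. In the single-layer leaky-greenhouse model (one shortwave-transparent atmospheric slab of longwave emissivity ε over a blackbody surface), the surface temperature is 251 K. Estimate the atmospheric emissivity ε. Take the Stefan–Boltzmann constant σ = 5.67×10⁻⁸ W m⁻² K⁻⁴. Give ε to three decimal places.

0.413

First, T_e = [1040·(1−0.313)/(4σ)]^(1/4) = 236.9 K.
Since (2−ε)/2 = (T_e/T_s)⁴ = 0.7937, ε = 0.4126.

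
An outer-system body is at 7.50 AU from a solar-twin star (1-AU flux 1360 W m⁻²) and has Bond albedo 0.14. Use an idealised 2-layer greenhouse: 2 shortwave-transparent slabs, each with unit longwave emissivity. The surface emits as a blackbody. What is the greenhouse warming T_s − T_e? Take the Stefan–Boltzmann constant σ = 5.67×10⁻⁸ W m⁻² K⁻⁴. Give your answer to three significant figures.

Irradiance scales as 1/d², so S = 1360 W m⁻² × (1/7.50)² = 24.18 W m⁻².
Top-of-atmosphere balance: σT_e⁴ = S(1−α)/4 = 5.198 W m⁻² → T_e = 97.85 K.
T_s = (N+1)^(1/4)·T_e = 128.8 K.
So the greenhouse effect raises the surface by 128.8 − 97.85 = 30.93 K.

30.9 K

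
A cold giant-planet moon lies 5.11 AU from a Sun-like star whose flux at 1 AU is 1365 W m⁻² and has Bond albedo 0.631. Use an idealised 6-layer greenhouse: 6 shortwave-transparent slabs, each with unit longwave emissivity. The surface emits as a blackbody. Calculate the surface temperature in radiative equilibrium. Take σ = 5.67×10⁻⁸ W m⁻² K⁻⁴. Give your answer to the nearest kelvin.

By the inverse-square law, S = 1365/5.11² = 52.27 W m⁻².
Top-of-atmosphere balance: σT_e⁴ = S(1−α)/4 = 4.822 W m⁻² → T_e = 96.03 K.
With N = 6 opaque layers, T_s = (N+1)^(1/4)·T_e = 7^(1/4)·96.03 = 156.2 K.

156 kelvin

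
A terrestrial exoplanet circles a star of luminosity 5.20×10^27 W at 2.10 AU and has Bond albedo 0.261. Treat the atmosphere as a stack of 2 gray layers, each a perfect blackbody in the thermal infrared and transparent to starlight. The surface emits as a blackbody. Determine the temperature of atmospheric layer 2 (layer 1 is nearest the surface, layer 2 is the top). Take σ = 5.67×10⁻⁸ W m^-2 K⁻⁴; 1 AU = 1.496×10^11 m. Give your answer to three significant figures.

342 K

d = 2.10 × 1.496×10^11 m = 3.142×10^11 m.
Spreading L over a sphere of radius d: S = 5.20×10^27/(4π·3.14×10^11²) = 4193 W m^-2.
The effective emission temperature is T_e = [S(1−α)/(4σ)]^¼ = 341.9 K.
Each opaque layer satisfies 2T_j⁴ = T_{j−1}⁴ + T_{j+1}⁴, giving T_k⁴ = (N+1−k)T_e⁴.
T_2 = (1)^(1/4)·341.9 = 341.9 K.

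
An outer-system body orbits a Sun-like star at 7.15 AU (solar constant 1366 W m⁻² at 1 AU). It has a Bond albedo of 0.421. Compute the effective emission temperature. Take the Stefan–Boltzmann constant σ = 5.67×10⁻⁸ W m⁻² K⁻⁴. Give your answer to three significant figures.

90.9 K

By the inverse-square law, S = 1366/7.15² = 26.72 W m⁻².
Averaging over the sphere, the absorbed flux is S(1−α)/4 = 3.868 W m⁻².
Set σT⁴ = 3.868 → T = (3.868/σ)^(1/4) = 90.88 K.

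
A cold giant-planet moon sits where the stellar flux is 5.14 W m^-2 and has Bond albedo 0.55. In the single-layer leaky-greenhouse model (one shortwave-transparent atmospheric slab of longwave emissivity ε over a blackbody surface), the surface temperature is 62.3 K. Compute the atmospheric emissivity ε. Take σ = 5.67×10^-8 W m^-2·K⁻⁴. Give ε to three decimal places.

TOA balance gives T_e = 56.51 K.
Inverting T_s⁴ = 2T_e⁴/(2−ε): (T_e/T_s)⁴ = 0.6770, so ε = 2(1 − 0.6770) = 0.6460.

0.646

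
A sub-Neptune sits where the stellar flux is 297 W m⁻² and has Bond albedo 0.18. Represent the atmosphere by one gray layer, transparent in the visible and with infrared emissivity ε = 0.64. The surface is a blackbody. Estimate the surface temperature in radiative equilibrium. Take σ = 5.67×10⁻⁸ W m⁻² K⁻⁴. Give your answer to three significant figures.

At the top of the atmosphere, σT_e⁴ = S(1−α)/4 = 60.89 W m⁻², giving T_e = 181.0 K.
For a single slab of emissivity ε, T_s⁴ = 2T_e⁴/(2−ε); thus T_s = 181.0·(1.471)^(1/4) = 199.3 K.

199 K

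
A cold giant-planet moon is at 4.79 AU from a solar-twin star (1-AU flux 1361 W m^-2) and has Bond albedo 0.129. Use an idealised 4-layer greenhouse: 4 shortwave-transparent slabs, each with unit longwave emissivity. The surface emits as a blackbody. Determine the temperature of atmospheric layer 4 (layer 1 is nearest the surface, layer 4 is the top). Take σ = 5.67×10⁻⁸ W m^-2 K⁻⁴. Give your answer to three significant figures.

Flux at the orbit: S = 1361/(4.79)² = 59.32 W m^-2.
The effective emission temperature is T_e = [S(1−α)/(4σ)]^¼ = 122.9 K.
Each opaque layer satisfies 2T_j⁴ = T_{j−1}⁴ + T_{j+1}⁴, giving T_k⁴ = (N+1−k)T_e⁴.
With k = 4: T_4 = (4+1−4)^¼·122.9 K = 122.9 K.

123 kelvin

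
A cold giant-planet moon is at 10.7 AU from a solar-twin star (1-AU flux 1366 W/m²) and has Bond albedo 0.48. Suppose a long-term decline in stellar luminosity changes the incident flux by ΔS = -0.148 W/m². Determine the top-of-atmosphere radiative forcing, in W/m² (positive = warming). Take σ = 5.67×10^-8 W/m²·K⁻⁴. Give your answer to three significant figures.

-0.0192 W/m²

By the inverse-square law, S = 1366/10.7² = 11.93 W/m².
ΔF = Δ[S(1−α)]/4 = (1−0.48)·-0.148/4 = -0.01924 W/m².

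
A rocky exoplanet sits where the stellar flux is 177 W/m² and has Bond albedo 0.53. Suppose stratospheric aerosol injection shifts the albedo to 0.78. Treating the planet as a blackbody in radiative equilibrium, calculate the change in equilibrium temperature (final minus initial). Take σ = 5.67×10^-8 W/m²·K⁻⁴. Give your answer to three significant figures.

-23.9 kelvin

Initial: T₁ = [S(1−0.53)/(4σ)]^(1/4) = 138.4 K.
With α = 0.78, T₂ = 114.5 K.
Change: 114.5 − 138.4 = -23.92 K.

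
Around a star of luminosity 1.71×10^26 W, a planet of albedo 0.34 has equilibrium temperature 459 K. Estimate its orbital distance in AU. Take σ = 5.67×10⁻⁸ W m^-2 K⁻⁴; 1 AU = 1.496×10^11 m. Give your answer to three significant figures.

0.200 AU

The flux needed for this T is 4σT⁴/(1−0.34) = 15250 W m^-2.
Then d = [L/(4πS)]^(1/2) = 2.987×10^10 m, i.e. 0.1997 AU.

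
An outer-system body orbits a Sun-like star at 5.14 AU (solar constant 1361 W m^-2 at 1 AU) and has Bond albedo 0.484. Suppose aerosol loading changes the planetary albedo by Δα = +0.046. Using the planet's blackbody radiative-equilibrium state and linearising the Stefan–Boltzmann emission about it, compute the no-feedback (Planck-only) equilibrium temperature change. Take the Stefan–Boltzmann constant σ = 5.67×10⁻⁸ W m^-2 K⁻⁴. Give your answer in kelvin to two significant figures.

-2.3 K

By the inverse-square law, S = 1361/5.14² = 51.51 W m^-2.
Unperturbed T_e = [51.51·(1−0.484)/(4σ)]^¼ = 104.0 K.
The change in absorbed flux is Δ[S(1−α)/4] = −SΔα/4 = -0.5924 W m^-2.
The Planck feedback parameter is 4σT_e³ = 0.2555 W m^-2/K.
Hence the no-feedback warming is ΔF/(4σT_e³) = -2.32 K.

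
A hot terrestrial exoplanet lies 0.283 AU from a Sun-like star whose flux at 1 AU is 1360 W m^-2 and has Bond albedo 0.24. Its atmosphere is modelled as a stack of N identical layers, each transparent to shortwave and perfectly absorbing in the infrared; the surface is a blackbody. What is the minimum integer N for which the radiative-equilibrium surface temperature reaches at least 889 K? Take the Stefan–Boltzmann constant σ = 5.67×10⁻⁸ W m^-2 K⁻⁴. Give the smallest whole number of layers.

Irradiance scales as 1/d², so S = 1360 W m^-2 × (1/0.283)² = 16980 W m^-2.
Top-of-atmosphere balance: σT_e⁴ = S(1−α)/4 = 3226 W m^-2 → T_e = 488.4 K.
Need (N+1)T_e⁴ ≥ T_s⁴, i.e. N+1 ≥ (889/488.4)⁴ = 10.977.
Rounding up, N = 10.

10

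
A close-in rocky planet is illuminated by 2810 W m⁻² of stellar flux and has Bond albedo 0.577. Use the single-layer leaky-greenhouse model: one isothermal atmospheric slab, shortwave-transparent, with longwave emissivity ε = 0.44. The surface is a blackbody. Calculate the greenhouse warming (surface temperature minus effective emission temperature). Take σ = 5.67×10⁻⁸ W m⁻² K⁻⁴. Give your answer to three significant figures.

Effective emission temperature (TOA balance): σT_e⁴ = S(1−α)/4 = 297.2 W m⁻² → T_e = 269.1 K.
For a single slab of emissivity ε, T_s⁴ = 2T_e⁴/(2−ε); thus T_s = 269.1·(1.282)^(1/4) = 286.3 K.
The atmosphere warms the surface by 17.24 K.

17.2 kelvin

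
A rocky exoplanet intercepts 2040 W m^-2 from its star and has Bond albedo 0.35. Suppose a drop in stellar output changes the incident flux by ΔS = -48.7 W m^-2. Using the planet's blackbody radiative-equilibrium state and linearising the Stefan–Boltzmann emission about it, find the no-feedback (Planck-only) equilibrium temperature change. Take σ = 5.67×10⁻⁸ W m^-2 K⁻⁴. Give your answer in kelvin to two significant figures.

Unperturbed T_e = [2040·(1−0.35)/(4σ)]^¼ = 276.5 K.
ΔF = Δ[S(1−α)]/4 = (1−0.35)·-48.7/4 = -7.914 W m^-2.
Planck response: λ_P = 4σT_e³ = 4·5.67×10⁻⁸·(276.5)³ = 4.795 W m^-2/K.
So ΔT₀ = -7.914/4.795 = -1.65 K.

-1.7 K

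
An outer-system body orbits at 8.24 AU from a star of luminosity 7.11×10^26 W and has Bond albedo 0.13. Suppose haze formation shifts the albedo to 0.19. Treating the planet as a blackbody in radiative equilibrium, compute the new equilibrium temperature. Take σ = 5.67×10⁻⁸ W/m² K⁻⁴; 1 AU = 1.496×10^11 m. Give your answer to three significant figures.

107 kelvin

d = 8.24 × 1.496×10^11 m = 1.233×10^12 m.
S = L/(4πd²) = 37.23 W/m².
T₂ = [S(1−α₂)/(4σ)]^(1/4) = [37.23·0.81/(4σ)]^(1/4) = 107.4 K.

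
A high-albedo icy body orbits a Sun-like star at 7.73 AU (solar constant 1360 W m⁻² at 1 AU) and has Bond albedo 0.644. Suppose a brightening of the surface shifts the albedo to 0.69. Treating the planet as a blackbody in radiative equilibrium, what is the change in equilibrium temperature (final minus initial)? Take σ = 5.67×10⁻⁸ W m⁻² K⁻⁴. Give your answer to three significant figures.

Irradiance scales as 1/d², so S = 1360 W m⁻² × (1/7.73)² = 22.76 W m⁻².
With α = 0.644, T₁ = 77.31 K.
After:  T₂ = [22.76·0.31/(4σ)]^(1/4) = 74.68 K.
ΔT = T₂ − T₁ = -2.628 K.

-2.63 K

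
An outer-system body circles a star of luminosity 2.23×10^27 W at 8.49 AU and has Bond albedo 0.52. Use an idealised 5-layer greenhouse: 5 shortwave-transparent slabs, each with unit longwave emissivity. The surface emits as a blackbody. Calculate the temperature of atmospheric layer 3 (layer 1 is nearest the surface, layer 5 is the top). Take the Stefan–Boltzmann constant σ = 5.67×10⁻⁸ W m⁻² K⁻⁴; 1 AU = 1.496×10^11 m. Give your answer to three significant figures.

Orbital distance: d = 8.49 AU = 1.270×10^12 m.
Flux at the orbit: S = L/(4πd²) = 2.23×10^27/(4π·(1.27×10^12)²) = 110.0 W m⁻².
OLR = S(1−α)/4 = 13.20 W m⁻²; the top layer radiates at T_e = 123.5 K.
Each opaque layer satisfies 2T_j⁴ = T_{j−1}⁴ + T_{j+1}⁴, giving T_k⁴ = (N+1−k)T_e⁴.
T_3 = (3)^(1/4)·123.5 = 162.6 K.

163 K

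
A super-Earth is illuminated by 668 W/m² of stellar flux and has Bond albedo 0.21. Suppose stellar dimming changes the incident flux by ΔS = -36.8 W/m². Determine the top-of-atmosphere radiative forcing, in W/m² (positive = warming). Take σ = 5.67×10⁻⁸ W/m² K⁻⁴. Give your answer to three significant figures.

-7.27 W/m²

TOA radiative forcing: ΔF = (1−α)ΔS/4 = 0.79·(-36.8)/4 = -7.268 W/m².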